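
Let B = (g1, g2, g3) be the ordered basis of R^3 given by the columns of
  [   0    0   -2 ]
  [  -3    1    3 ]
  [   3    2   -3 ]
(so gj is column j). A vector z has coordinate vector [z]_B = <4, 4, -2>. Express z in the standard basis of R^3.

<4, -14, 26>

The coordinates say z = 4g1 + 4g2 - 2g3; adding the scaled basis vectors gives <4, -14, 26>.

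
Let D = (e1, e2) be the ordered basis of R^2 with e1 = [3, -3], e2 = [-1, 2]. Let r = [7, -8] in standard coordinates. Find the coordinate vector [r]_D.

We seek scalars with c_1 e1 + c_2 e2 = r; equivalently solve M c = r where the columns of M are e1, e2.
System: 3c_1 - c_2 = 7, -3c_1 + 2c_2 = -8; solving gives c_1 = 2, c_2 = -1.
Check: 2e1 - e2 = [7, -8].

[2, -1]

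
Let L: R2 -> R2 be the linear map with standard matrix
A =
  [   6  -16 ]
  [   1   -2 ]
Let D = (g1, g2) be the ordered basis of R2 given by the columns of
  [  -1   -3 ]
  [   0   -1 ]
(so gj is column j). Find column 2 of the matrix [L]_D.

<-1, 1>

Column 2 of [L]_D is the D-coordinate vector of L(g2).
In standard coordinates L(g2) = A g2 = <-2, -1>.
Converting to D: <-2, -1> = -g1 + g2, so the coordinate vector is <-1, 1>.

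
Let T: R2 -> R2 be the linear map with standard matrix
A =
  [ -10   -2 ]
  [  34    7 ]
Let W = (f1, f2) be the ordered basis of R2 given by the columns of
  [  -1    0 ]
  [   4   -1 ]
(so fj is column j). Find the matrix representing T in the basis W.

The j-th column of [T]_W is [T(fj)]_W.
T(f1) = A f1 = [2, -6] = -2f1 - 2f2, so column 1 is [-2, -2].
Repeating for f2 and assembling the columns gives [[-2, -2], [-2, -1]].

[[-2, -2], [-2, -1]]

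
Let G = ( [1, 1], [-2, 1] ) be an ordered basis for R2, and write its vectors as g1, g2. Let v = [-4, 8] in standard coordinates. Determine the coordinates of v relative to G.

Write v = c_1 g1 + c_2 g2 and solve for the c_i.
System: c_1 - 2c_2 = -4, c_1 + c_2 = 8; solving gives c_1 = 4, c_2 = 4.
Check: 4g1 + 4g2 = [-4, 8].

[4, 4]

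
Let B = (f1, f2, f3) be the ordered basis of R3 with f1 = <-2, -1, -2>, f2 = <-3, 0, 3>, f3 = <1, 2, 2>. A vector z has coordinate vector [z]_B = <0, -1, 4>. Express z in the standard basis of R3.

<7, 8, 5>

By definition z = 0·f1 - f2 + 4f3.
Summing componentwise gives <7, 8, 5>.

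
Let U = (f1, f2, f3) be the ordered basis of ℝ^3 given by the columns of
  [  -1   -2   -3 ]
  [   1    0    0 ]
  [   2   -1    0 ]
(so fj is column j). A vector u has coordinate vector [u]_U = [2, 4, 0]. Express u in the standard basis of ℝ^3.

[-10, 2, 0]

u = M [u]_U, where M has columns f1, ..., f3.
Carrying out the matrix-vector product, u = [-10, 2, 0].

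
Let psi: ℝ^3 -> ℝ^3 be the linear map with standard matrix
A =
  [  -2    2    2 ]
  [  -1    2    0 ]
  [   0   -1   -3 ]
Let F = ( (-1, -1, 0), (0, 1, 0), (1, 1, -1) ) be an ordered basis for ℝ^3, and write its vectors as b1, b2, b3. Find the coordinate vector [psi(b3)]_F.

Compute psi(b3) = A b3 = (-2, 1, 2) in standard coordinates.
Then write this in F-coordinates: solve for y in y_1 b1 + ... + y_3 b3 = (-2, 1, 2).
This gives y = (0, 3, -2), which is column 3 of [psi]_F.

(0, 3, -2)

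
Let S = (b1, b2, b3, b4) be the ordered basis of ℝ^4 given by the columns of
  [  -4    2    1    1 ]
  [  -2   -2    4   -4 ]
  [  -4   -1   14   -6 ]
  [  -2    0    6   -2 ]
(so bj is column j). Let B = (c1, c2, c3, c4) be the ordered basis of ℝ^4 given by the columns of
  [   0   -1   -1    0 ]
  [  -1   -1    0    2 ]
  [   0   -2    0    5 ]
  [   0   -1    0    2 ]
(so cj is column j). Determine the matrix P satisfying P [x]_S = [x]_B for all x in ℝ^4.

Take x = bj: its S-coordinates are the j-th standard unit vector, so P e_j — column j of P — equals [bj]_B.
b1 = 0·c1 + 2c2 + 2c3 + 0·c4, giving column 1 = <0, 2, 2, 0>; repeating for each j gives P = [[0, 2, 2, 2], [2, -2, -2, -2], [2, 0, 1, 1], [0, -1, 2, -2]].

[[0, 2, 2, 2], [2, -2, -2, -2], [2, 0, 1, 1], [0, -1, 2, -2]]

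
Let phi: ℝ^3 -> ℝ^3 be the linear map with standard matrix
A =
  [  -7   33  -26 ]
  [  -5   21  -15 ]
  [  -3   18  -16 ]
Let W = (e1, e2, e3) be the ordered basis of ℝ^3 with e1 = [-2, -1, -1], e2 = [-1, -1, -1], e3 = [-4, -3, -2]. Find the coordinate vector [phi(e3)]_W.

[3, 1, 3]

Column 3 of [phi]_W is the W-coordinate vector of phi(e3).
In standard coordinates phi(e3) = A e3 = [-19, -13, -10].
Converting to W: [-19, -13, -10] = 3e1 + e2 + 3e3, so the coordinate vector is [3, 1, 3].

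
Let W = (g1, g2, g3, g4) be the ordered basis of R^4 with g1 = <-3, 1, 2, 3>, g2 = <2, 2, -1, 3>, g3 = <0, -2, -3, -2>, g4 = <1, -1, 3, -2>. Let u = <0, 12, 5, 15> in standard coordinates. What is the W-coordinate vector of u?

[u]_W is the unique c with M c = u, where M has columns g1, ..., g4.
Solving this 4x4 system gives c = (0, 1, -4, -2).
Check: 0·g1 + g2 - 4g3 - 2g4 = <0, 12, 5, 15>.

<0, 1, -4, -2>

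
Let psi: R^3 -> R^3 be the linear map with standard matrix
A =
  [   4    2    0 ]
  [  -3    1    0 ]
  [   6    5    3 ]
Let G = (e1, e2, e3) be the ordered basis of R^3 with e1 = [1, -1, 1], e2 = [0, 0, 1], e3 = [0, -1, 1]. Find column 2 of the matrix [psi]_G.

[0, 3, 0]

Column 2 of [psi]_G is the G-coordinate vector of psi(e2).
In standard coordinates psi(e2) = A e2 = [0, 0, 3].
Converting to G: [0, 0, 3] = 0·e1 + 3e2 + 0·e3, so the coordinate vector is [0, 3, 0].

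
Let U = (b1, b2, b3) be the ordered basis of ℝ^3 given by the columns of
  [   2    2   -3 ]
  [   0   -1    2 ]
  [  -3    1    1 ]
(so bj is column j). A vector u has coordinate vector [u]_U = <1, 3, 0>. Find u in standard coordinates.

By definition u = b1 + 3b2 + 0·b3.
Summing componentwise gives <8, -3, 0>.

<8, -3, 0>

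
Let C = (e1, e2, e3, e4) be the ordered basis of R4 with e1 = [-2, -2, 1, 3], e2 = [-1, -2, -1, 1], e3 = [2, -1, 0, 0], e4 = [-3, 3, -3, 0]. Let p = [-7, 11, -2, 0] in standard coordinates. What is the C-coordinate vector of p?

[1, -3, -1, 2]

Write p = c_1 e1 + ... + c_4 e4 and solve for the c_i.
Row-reducing the augmented matrix [M | p] gives c = (1, -3, -1, 2).
Check: e1 - 3e2 - e3 + 2e4 = [-7, 11, -2, 0].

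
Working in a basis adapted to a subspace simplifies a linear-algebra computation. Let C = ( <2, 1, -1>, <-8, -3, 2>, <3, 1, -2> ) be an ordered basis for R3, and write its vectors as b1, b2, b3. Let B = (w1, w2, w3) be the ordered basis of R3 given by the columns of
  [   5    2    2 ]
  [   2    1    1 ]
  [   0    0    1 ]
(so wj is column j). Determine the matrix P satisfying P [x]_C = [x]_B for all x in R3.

[[0, -2, 1], [2, -1, 1], [-1, 2, -2]]

Let M have columns bj and N have columns wj. Then for every x, N [x]_B = x = M [x]_C, so P = N^(-1) M.
Since det N = 1, N^(-1) has integer entries; multiplying gives P = [[0, -2, 1], [2, -1, 1], [-1, 2, -2]].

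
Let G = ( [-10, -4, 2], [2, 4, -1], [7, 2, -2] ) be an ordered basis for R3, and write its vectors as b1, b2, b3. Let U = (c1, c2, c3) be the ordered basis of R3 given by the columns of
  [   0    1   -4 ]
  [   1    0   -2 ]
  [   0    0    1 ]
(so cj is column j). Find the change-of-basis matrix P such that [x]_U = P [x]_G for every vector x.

Take x = bj: its G-coordinates are the j-th standard unit vector, so P e_j — column j of P — equals [bj]_U.
b1 = 0·c1 - 2c2 + 2c3, giving column 1 = [0, -2, 2]; repeating for each j gives P = [[0, 2, -2], [-2, -2, -1], [2, -1, -2]].

[[0, 2, -2], [-2, -2, -1], [2, -1, -2]]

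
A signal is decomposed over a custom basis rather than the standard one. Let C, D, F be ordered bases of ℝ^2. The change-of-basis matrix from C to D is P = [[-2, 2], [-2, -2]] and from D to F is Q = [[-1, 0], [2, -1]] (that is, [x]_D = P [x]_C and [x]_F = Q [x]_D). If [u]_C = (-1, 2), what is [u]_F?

Apply P to get D-coordinates (6, -2), then Q to get F-coordinates.
The result is [u]_F = (-6, 14).

(-6, 14)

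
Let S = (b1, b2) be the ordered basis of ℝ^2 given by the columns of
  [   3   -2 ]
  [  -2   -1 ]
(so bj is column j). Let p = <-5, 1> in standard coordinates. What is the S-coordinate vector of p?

Write p = c_1 b1 + c_2 b2 and solve for the c_i.
System: 3c_1 - 2c_2 = -5, -2c_1 - c_2 = 1; solving gives c_1 = -1, c_2 = 1.
Check: -b1 + b2 = <-5, 1>.

<-1, 1>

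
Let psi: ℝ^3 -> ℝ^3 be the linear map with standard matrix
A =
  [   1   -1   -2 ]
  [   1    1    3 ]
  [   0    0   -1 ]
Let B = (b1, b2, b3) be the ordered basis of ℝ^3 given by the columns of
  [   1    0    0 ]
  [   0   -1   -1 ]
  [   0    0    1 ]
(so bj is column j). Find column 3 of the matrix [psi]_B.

Column 3 of [psi]_B is the B-coordinate vector of psi(b3).
In standard coordinates psi(b3) = A b3 = [-1, 2, -1].
Converting to B: [-1, 2, -1] = -b1 - b2 - b3, so the coordinate vector is [-1, -1, -1].

[-1, -1, -1]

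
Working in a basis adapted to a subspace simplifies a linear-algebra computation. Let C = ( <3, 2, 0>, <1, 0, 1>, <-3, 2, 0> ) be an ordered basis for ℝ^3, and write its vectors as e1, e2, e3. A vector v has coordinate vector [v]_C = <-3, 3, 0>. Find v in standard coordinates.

<-6, -6, 3>

v = M [v]_C, where M has columns e1, ..., e3.
Carrying out the matrix-vector product, v = <-6, -6, 3>.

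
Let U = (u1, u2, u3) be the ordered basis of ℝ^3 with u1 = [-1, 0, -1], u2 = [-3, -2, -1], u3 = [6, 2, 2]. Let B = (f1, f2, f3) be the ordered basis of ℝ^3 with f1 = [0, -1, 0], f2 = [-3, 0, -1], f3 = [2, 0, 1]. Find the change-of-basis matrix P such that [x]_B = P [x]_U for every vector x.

[[0, 2, -2], [-1, 1, -2], [-2, 0, 0]]

Let M have columns uj and N have columns fj. Then for every x, N [x]_B = x = M [x]_U, so P = N^(-1) M.
Since det N = -1, N^(-1) has integer entries; multiplying gives P = [[0, 2, -2], [-1, 1, -2], [-2, 0, 0]].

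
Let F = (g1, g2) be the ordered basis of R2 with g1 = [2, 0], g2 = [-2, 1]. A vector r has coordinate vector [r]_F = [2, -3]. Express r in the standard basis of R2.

r = M [r]_F, where M has columns g1, g2.
Carrying out the matrix-vector product, r = [10, -3].

[10, -3]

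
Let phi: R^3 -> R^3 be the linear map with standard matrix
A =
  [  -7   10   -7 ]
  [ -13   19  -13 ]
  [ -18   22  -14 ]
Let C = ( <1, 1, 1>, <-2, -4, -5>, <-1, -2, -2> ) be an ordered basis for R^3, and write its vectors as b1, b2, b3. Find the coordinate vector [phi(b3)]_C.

<1, -1, 2>

Compute phi(b3) = A b3 = <1, 1, 2> in standard coordinates.
Then write this in C-coordinates: solve for y in y_1 b1 + ... + y_3 b3 = <1, 1, 2>.
This gives y = <1, -1, 2>, which is column 3 of [phi]_C.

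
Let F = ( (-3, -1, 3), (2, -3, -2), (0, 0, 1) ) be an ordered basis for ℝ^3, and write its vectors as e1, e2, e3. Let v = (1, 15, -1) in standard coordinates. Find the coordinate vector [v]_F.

(-3, -4, 0)

Write v = c_1 e1 + ... + c_3 e3 and solve for the c_i.
Row-reducing the augmented matrix [M | v] gives c = (-3, -4, 0).
Check: -3e1 - 4e2 + 0·e3 = (1, 15, -1).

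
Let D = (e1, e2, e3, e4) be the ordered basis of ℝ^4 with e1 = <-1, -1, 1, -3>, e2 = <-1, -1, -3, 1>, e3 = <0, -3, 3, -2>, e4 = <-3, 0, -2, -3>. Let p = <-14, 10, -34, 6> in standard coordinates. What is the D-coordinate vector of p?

<-2, 4, -4, 4>

[p]_D is the unique c with M c = p, where M has columns e1, ..., e4.
Gaussian elimination on [M | p] yields c = (-2, 4, -4, 4).
Check: -2e1 + 4e2 - 4e3 + 4e4 = <-14, 10, -34, 6>.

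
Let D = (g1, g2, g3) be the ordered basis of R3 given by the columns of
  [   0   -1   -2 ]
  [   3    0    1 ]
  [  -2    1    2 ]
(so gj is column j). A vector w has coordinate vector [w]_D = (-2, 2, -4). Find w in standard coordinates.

By definition w = -2g1 + 2g2 - 4g3.
Summing componentwise gives (6, -10, -2).

(6, -10, -2)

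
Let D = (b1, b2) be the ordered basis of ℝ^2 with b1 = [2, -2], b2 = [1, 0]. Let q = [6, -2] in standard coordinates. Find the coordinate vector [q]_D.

[q]_D is the unique c with M c = q, where M has columns b1, b2.
System: 2c_1 + c_2 = 6, -2c_1 + 0c_2 = -2; solving gives c_1 = 1, c_2 = 4.
Check: b1 + 4b2 = [6, -2].

[1, 4]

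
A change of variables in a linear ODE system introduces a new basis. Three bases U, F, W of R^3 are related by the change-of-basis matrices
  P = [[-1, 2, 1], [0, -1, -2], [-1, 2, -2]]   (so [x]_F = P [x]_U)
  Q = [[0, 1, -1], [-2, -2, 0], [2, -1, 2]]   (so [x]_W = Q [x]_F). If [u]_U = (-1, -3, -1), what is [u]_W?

First [u]_F = P [u]_U = (-6, 5, -3).
Then [u]_W = Q [u]_F = (8, 2, -23).

(8, 2, -23)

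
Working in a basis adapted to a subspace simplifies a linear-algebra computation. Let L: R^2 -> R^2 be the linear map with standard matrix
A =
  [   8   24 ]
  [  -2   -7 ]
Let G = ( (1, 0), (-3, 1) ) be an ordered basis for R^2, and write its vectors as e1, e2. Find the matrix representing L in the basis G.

With P the matrix whose columns are e1, e2, [L]_G = P^(-1) A P.
Column by column: L(e1) = A e1 = (8, -2); its G-coordinates (2, -2) give column 1.
Continuing for each basis vector yields [L]_G = [[2, -3], [-2, -1]].

[[2, -3], [-2, -1]]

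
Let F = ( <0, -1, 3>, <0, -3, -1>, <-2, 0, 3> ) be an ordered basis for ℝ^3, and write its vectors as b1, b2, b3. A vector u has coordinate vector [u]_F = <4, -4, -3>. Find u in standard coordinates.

The coordinates say u = 4b1 - 4b2 - 3b3; adding the scaled basis vectors gives <6, 8, 7>.

<6, 8, 7>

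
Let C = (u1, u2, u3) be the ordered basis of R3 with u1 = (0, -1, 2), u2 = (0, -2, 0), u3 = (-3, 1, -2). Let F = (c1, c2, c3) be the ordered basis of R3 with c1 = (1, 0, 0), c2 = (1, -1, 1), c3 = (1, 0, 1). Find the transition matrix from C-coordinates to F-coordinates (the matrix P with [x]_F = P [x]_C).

[[-2, 0, -1], [1, 2, -1], [1, -2, -1]]

Take x = uj: its C-coordinates are the j-th standard unit vector, so P e_j — column j of P — equals [uj]_F.
u1 = -2c1 + c2 + c3, giving column 1 = (-2, 1, 1); repeating for each j gives P = [[-2, 0, -1], [1, 2, -1], [1, -2, -1]].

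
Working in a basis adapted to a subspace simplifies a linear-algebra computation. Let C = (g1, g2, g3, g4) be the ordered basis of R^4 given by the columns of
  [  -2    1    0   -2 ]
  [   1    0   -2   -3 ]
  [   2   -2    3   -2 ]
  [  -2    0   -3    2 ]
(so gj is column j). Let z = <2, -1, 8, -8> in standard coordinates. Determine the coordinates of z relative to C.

[z]_C is the unique c with M c = z, where M has columns g1, ..., g4.
Solving this 4x4 system gives c = (0, 0, 2, -1).
Check: 0·g1 + 0·g2 + 2g3 - g4 = <2, -1, 8, -8>.

<0, 0, 2, -1>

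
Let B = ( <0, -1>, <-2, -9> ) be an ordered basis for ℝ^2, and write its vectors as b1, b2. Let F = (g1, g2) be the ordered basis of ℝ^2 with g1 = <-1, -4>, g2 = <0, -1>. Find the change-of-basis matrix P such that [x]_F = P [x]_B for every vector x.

[[0, 2], [1, 1]]

Column j of P is [bj]_F, since P maps B-coordinates to F-coordinates.
Expressing b1 in F: b1 = 0·g1 + g2, so column 1 of P is <0, 1>.
Doing the same for each bj gives P = [[0, 2], [1, 1]].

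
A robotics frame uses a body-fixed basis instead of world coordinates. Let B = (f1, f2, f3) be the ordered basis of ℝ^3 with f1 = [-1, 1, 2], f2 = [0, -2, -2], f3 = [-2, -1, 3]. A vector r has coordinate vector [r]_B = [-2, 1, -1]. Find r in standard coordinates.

By definition r = -2f1 + f2 - f3.
Summing componentwise gives [4, -3, -9].

[4, -3, -9]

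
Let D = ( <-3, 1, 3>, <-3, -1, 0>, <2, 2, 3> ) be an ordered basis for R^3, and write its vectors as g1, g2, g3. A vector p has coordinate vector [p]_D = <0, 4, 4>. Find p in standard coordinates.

The coordinates say p = 0·g1 + 4g2 + 4g3; adding the scaled basis vectors gives <-4, 4, 12>.

<-4, 4, 12>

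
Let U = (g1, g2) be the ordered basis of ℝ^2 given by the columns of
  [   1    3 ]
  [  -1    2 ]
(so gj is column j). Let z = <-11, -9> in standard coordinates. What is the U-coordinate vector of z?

We seek scalars with c_1 g1 + c_2 g2 = z; equivalently solve M c = z where the columns of M are g1, g2.
System: c_1 + 3c_2 = -11, -c_1 + 2c_2 = -9; solving gives c_1 = 1, c_2 = -4.
Check: g1 - 4g2 = <-11, -9>.

<1, -4>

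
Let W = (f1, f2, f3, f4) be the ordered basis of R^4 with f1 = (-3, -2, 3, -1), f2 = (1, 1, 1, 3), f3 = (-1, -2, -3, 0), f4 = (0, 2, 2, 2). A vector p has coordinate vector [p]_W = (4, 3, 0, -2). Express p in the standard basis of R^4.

By definition p = 4f1 + 3f2 + 0·f3 - 2f4.
Summing componentwise gives (-9, -9, 11, 1).

(-9, -9, 11, 1)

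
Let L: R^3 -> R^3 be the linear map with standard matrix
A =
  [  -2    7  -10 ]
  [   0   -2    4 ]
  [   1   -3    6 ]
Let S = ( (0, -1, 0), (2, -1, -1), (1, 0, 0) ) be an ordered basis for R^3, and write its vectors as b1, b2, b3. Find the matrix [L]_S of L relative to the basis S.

Let P have columns b1, ..., b3. Then [L]_S = P^(-1) A P.
Here det P = 1, so P^(-1) is integer; computing A P first and then P^(-1)(A P) gives [[1, 1, 1], [-3, 1, -1], [-1, -3, 0]].

[[1, 1, 1], [-3, 1, -1], [-1, -3, 0]]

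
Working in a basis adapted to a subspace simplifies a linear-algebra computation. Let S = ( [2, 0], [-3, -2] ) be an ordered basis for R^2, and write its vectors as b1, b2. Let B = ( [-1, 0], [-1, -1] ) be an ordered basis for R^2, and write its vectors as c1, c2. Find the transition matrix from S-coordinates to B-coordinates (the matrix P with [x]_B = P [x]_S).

[[-2, 1], [0, 2]]

Let M have columns bj and N have columns cj. Then for every x, N [x]_B = x = M [x]_S, so P = N^(-1) M.
Since det N = 1, N^(-1) has integer entries; multiplying gives P = [[-2, 1], [0, 2]].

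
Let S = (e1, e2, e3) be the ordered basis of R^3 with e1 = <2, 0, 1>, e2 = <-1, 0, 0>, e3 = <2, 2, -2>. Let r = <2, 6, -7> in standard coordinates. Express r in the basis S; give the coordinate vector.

<-1, 2, 3>

Write r = c_1 e1 + ... + c_3 e3 and solve for the c_i.
Row-reducing the augmented matrix [M | r] gives c = (-1, 2, 3).
Check: -e1 + 2e2 + 3e3 = <2, 6, -7>.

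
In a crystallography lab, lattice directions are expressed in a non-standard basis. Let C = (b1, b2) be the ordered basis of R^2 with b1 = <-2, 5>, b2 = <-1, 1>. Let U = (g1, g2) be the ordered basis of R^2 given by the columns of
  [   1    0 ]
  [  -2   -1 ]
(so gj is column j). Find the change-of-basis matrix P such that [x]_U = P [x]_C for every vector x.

Column j of P is [bj]_U, since P maps C-coordinates to U-coordinates.
Expressing b1 in U: b1 = -2g1 - g2, so column 1 of P is <-2, -1>.
Doing the same for each bj gives P = [[-2, -1], [-1, 1]].

[[-2, -1], [-1, 1]]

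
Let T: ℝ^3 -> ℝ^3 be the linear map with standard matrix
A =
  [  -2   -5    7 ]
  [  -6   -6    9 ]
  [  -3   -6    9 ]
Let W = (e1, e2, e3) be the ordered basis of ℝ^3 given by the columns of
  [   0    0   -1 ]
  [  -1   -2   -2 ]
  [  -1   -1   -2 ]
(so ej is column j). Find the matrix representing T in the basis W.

With P the matrix whose columns are e1, ..., e3, [T]_W = P^(-1) A P.
Column by column: T(e1) = A e1 = (-2, -3, -3); its W-coordinates (-1, 0, 2) give column 1.
Continuing for each basis vector yields [T]_W = [[-1, 3, 2], [0, 0, -3], [2, -3, 2]].

[[-1, 3, 2], [0, 0, -3], [2, -3, 2]]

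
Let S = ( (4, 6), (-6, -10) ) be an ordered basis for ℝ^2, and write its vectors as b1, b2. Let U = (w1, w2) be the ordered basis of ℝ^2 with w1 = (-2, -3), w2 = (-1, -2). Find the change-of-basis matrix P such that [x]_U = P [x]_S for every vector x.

[[-2, 2], [0, 2]]

Column j of P is [bj]_U, since P maps S-coordinates to U-coordinates.
Expressing b1 in U: b1 = -2w1 + 0·w2, so column 1 of P is (-2, 0).
Doing the same for each bj gives P = [[-2, 2], [0, 2]].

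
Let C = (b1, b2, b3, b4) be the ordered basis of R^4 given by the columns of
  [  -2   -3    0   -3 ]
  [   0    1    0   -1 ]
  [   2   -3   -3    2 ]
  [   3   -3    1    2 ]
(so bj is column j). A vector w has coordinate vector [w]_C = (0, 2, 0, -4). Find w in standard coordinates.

(6, 6, -14, -14)

By definition w = 0·b1 + 2b2 + 0·b3 - 4b4.
Summing componentwise gives (6, 6, -14, -14).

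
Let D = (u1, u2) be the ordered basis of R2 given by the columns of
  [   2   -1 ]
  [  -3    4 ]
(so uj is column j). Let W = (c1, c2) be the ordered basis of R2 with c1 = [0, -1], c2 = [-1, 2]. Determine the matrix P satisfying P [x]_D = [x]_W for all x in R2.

Column j of P is [uj]_W, since P maps D-coordinates to W-coordinates.
Expressing u1 in W: u1 = -c1 - 2c2, so column 1 of P is [-1, -2].
Doing the same for each uj gives P = [[-1, -2], [-2, 1]].

[[-1, -2], [-2, 1]]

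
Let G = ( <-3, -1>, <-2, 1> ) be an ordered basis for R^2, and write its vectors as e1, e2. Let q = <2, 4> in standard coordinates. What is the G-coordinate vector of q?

<-2, 2>

Write q = c_1 e1 + c_2 e2 and solve for the c_i.
System: -3c_1 - 2c_2 = 2, -c_1 + c_2 = 4; solving gives c_1 = -2, c_2 = 2.
Check: -2e1 + 2e2 = <2, 4>.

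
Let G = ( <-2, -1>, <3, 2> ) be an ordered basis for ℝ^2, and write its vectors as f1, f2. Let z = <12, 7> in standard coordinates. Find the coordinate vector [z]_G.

<-3, 2>

Write z = c_1 f1 + c_2 f2 and solve for the c_i.
System: -2c_1 + 3c_2 = 12, -c_1 + 2c_2 = 7; solving gives c_1 = -3, c_2 = 2.
Check: -3f1 + 2f2 = <12, 7>.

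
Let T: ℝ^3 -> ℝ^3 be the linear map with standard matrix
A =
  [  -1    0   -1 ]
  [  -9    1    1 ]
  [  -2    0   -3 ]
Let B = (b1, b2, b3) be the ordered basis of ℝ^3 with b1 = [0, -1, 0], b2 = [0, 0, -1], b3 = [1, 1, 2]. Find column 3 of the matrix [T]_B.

[3, 2, -3]

Compute T(b3) = A b3 = [-3, -6, -8] in standard coordinates.
Then write this in B-coordinates: solve for y in y_1 b1 + ... + y_3 b3 = [-3, -6, -8].
This gives y = [3, 2, -3], which is column 3 of [T]_B.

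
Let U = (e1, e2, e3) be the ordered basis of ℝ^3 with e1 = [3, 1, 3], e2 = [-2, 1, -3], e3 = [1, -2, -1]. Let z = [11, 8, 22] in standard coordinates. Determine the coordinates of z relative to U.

[3, -3, -4]

We seek scalars with c_1 e1 + ... + c_3 e3 = z; equivalently solve M c = z where the columns of M are e1, ..., e3.
Solving this 3x3 system gives c = (3, -3, -4).
Check: 3e1 - 3e2 - 4e3 = [11, 8, 22].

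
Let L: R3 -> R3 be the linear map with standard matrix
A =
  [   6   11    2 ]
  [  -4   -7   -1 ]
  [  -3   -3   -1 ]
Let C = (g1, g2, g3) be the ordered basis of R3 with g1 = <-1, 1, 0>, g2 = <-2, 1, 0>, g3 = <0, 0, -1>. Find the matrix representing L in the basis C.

[[-1, 1, 0], [-2, 0, 1], [0, -3, -1]]

The j-th column of [L]_C is [L(gj)]_C.
L(g1) = A g1 = <5, -3, 0> = -g1 - 2g2 + 0·g3, so column 1 is <-1, -2, 0>.
Repeating for g2, g3 and assembling the columns gives [[-1, 1, 0], [-2, 0, 1], [0, -3, -1]].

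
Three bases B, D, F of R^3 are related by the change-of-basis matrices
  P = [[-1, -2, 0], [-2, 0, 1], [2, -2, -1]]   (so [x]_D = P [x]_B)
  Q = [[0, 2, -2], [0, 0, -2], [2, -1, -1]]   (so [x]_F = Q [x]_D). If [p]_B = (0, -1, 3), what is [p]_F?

(8, 2, 2)

Apply P to get D-coordinates (2, 3, -1), then Q to get F-coordinates.
The result is [p]_F = (8, 2, 2).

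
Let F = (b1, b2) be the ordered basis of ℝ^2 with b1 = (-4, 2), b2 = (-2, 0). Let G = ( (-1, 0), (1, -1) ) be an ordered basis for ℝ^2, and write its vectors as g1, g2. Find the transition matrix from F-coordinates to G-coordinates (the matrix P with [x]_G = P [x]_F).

Column j of P is [bj]_G, since P maps F-coordinates to G-coordinates.
Expressing b1 in G: b1 = 2g1 - 2g2, so column 1 of P is (2, -2).
Doing the same for each bj gives P = [[2, 2], [-2, 0]].

[[2, 2], [-2, 0]]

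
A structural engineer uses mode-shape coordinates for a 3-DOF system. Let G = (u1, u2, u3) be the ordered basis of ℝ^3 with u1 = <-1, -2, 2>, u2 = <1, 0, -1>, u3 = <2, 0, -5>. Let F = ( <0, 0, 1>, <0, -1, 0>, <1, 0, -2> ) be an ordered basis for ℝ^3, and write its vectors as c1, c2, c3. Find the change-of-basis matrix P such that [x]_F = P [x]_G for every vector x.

[[0, 1, -1], [2, 0, 0], [-1, 1, 2]]

Column j of P is [uj]_F, since P maps G-coordinates to F-coordinates.
Expressing u1 in F: u1 = 0·c1 + 2c2 - c3, so column 1 of P is <0, 2, -1>.
Doing the same for each uj gives P = [[0, 1, -1], [2, 0, 0], [-1, 1, 2]].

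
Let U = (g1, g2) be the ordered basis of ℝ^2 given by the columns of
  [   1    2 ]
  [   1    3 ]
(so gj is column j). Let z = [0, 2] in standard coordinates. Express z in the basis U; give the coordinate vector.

[-4, 2]

[z]_U is the unique c with M c = z, where M has columns g1, g2.
System: c_1 + 2c_2 = 0, c_1 + 3c_2 = 2; solving gives c_1 = -4, c_2 = 2.
Check: -4g1 + 2g2 = [0, 2].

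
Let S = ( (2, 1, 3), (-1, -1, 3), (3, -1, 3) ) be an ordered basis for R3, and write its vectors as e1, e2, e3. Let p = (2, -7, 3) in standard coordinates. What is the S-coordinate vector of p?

We seek scalars with c_1 e1 + ... + c_3 e3 = p; equivalently solve M c = p where the columns of M are e1, ..., e3.
Solving this 3x3 system gives c = (-3, 1, 3).
Check: -3e1 + e2 + 3e3 = (2, -7, 3).

(-3, 1, 3)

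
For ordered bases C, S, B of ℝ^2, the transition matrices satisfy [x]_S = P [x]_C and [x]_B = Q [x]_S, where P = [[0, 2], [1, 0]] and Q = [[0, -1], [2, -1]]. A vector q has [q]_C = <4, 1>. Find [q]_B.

<-4, 0>

Composing the changes, [q]_B = Q P [q]_C.
Q P = [[-1, 0], [-1, 4]]; applying this to <4, 1> gives <-4, 0>.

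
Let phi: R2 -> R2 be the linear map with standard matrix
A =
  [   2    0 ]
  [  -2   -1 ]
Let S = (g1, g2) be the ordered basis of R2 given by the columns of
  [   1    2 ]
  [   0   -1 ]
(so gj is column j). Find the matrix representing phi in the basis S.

The j-th column of [phi]_S is [phi(gj)]_S.
phi(g1) = A g1 = [2, -2] = -2g1 + 2g2, so column 1 is [-2, 2].
Repeating for g2 and assembling the columns gives [[-2, -2], [2, 3]].

[[-2, -2], [2, 3]]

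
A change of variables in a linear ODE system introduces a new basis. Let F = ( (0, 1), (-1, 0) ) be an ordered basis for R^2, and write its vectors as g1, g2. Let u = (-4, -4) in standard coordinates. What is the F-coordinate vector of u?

(-4, 4)

[u]_F is the unique c with M c = u, where M has columns g1, g2.
System: 0c_1 - c_2 = -4, c_1 + 0c_2 = -4; solving gives c_1 = -4, c_2 = 4.
Check: -4g1 + 4g2 = (-4, -4).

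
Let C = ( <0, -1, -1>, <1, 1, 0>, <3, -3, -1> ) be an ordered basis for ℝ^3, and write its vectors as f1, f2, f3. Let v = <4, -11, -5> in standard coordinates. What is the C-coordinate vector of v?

<3, -2, 2>

We seek scalars with c_1 f1 + ... + c_3 f3 = v; equivalently solve M c = v where the columns of M are f1, ..., f3.
Gaussian elimination on [M | v] yields c = (3, -2, 2).
Check: 3f1 - 2f2 + 2f3 = <4, -11, -5>.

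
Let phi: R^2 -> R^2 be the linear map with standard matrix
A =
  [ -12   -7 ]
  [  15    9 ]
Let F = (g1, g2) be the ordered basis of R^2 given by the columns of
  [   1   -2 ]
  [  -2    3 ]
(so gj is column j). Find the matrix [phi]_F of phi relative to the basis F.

[[0, -3], [-1, -3]]

Let P have columns g1, g2. Then [phi]_F = P^(-1) A P.
Here det P = -1, so P^(-1) is integer; computing A P first and then P^(-1)(A P) gives [[0, -3], [-1, -3]].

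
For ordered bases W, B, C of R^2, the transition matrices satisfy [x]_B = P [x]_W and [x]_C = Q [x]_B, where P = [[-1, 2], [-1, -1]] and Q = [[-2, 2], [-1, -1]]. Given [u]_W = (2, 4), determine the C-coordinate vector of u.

(-24, 0)

First [u]_B = P [u]_W = (6, -6).
Then [u]_C = Q [u]_B = (-24, 0).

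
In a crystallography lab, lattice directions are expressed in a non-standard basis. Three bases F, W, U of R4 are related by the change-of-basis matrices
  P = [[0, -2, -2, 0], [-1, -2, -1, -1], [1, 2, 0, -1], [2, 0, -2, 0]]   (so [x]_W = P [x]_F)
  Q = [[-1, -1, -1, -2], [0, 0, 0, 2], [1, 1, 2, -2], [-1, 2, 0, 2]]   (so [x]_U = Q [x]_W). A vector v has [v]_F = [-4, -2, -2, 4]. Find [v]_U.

[6, -8, -2, -4]

Apply P to get W-coordinates [8, 6, -12, -4], then Q to get U-coordinates.
The result is [v]_U = [6, -8, -2, -4].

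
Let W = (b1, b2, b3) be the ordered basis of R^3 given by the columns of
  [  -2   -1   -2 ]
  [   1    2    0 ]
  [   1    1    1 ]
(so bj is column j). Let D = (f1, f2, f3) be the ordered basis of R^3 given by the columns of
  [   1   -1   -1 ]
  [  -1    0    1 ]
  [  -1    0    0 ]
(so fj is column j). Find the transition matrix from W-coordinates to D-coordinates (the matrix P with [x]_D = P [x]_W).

Take x = bj: its W-coordinates are the j-th standard unit vector, so P e_j — column j of P — equals [bj]_D.
b1 = -f1 + f2 + 0·f3, giving column 1 = (-1, 1, 0); repeating for each j gives P = [[-1, -1, -1], [1, -1, 2], [0, 1, -1]].

[[-1, -1, -1], [1, -1, 2], [0, 1, -1]]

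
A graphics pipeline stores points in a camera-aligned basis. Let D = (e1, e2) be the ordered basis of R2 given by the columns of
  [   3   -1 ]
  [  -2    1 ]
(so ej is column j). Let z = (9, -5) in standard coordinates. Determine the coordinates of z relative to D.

We seek scalars with c_1 e1 + c_2 e2 = z; equivalently solve M c = z where the columns of M are e1, e2.
System: 3c_1 - c_2 = 9, -2c_1 + c_2 = -5; solving gives c_1 = 4, c_2 = 3.
Check: 4e1 + 3e2 = (9, -5).

(4, 3)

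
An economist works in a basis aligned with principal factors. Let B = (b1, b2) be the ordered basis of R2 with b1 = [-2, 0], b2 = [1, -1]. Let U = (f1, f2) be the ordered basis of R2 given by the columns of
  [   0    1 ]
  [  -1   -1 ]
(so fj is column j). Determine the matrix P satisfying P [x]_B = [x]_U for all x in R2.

[[2, 0], [-2, 1]]

Column j of P is [bj]_U, since P maps B-coordinates to U-coordinates.
Expressing b1 in U: b1 = 2f1 - 2f2, so column 1 of P is [2, -2].
Doing the same for each bj gives P = [[2, 0], [-2, 1]].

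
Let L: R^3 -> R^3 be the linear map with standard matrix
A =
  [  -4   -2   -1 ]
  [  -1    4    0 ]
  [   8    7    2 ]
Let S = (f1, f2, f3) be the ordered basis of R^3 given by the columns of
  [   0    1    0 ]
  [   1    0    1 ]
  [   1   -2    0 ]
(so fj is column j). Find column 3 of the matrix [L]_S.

Compute L(f3) = A f3 = [-2, 4, 7] in standard coordinates.
Then write this in S-coordinates: solve for y in y_1 f1 + ... + y_3 f3 = [-2, 4, 7].
This gives y = [3, -2, 1], which is column 3 of [L]_S.

[3, -2, 1]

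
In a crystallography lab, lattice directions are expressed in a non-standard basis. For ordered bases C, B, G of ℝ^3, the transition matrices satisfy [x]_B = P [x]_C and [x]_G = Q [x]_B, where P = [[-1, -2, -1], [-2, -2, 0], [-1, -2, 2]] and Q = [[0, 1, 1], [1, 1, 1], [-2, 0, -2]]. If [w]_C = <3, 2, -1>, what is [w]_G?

<-19, -25, 30>

First [w]_B = P [w]_C = <-6, -10, -9>.
Then [w]_G = Q [w]_B = <-19, -25, 30>.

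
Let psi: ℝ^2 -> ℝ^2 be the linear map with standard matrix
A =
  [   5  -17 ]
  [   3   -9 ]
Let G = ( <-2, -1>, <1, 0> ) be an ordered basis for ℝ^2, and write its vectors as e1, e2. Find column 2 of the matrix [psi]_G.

<-3, -1>

Column 2 of [psi]_G is the G-coordinate vector of psi(e2).
In standard coordinates psi(e2) = A e2 = <5, 3>.
Converting to G: <5, 3> = -3e1 - e2, so the coordinate vector is <-3, -1>.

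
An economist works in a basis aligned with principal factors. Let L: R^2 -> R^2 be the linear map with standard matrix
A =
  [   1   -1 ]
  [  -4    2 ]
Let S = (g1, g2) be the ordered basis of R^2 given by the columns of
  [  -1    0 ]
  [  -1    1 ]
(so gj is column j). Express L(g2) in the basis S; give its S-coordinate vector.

Column 2 of [L]_S is the S-coordinate vector of L(g2).
In standard coordinates L(g2) = A g2 = [-1, 2].
Converting to S: [-1, 2] = g1 + 3g2, so the coordinate vector is [1, 3].

[1, 3]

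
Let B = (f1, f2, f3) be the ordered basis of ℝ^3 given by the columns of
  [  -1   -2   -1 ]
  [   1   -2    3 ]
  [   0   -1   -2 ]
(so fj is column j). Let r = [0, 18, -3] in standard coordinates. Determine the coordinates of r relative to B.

[3, -3, 3]

[r]_B is the unique c with M c = r, where M has columns f1, ..., f3.
Gaussian elimination on [M | r] yields c = (3, -3, 3).
Check: 3f1 - 3f2 + 3f3 = [0, 18, -3].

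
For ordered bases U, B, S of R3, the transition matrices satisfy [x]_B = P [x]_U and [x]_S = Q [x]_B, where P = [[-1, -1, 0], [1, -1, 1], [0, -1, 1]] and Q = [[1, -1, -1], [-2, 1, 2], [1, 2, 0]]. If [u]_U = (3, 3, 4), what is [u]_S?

Composing the changes, [u]_S = Q P [u]_U.
Q P = [[-2, 1, -2], [3, -1, 3], [1, -3, 2]]; applying this to (3, 3, 4) gives (-11, 18, 2).

(-11, 18, 2)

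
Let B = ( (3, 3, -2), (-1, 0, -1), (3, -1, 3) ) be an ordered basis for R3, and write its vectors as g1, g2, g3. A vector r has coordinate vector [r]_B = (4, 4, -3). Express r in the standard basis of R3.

(-1, 15, -21)

r = M [r]_B, where M has columns g1, ..., g3.
Carrying out the matrix-vector product, r = (-1, 15, -21).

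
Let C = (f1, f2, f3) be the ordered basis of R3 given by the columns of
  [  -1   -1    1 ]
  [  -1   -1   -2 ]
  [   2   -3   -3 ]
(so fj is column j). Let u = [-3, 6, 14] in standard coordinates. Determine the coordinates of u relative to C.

[1, -1, -3]

[u]_C is the unique c with M c = u, where M has columns f1, ..., f3.
Row-reducing the augmented matrix [M | u] gives c = (1, -1, -3).
Check: f1 - f2 - 3f3 = [-3, 6, 14].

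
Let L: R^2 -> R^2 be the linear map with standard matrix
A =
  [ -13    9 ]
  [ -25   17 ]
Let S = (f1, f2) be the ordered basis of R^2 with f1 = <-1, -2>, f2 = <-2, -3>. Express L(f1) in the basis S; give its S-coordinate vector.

<3, 1>

Compute L(f1) = A f1 = <-5, -9> in standard coordinates.
Then write this in S-coordinates: solve for y in y_1 f1 + y_2 f2 = <-5, -9>.
This gives y = <3, 1>, which is column 1 of [L]_S.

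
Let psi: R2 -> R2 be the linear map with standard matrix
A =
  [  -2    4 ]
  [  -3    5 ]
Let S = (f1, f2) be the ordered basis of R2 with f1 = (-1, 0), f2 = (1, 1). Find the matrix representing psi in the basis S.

[[1, 0], [3, 2]]

The j-th column of [psi]_S is [psi(fj)]_S.
psi(f1) = A f1 = (2, 3) = f1 + 3f2, so column 1 is (1, 3).
Repeating for f2 and assembling the columns gives [[1, 0], [3, 2]].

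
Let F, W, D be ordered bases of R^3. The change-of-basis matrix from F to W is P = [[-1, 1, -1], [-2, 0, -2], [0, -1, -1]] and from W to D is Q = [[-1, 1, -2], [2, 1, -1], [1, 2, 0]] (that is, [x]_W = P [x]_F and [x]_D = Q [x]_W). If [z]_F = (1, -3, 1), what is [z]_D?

Composing the changes, [z]_D = Q P [z]_F.
Q P = [[-1, 1, 1], [-4, 3, -3], [-5, 1, -5]]; applying this to (1, -3, 1) gives (-3, -16, -13).

(-3, -16, -13)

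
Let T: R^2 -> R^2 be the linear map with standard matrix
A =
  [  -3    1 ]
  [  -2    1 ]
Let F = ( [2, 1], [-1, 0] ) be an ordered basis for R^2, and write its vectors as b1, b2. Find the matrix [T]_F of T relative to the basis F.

[[-3, 2], [-1, 1]]

Let P have columns b1, b2. Then [T]_F = P^(-1) A P.
Here det P = 1, so P^(-1) is integer; computing A P first and then P^(-1)(A P) gives [[-3, 2], [-1, 1]].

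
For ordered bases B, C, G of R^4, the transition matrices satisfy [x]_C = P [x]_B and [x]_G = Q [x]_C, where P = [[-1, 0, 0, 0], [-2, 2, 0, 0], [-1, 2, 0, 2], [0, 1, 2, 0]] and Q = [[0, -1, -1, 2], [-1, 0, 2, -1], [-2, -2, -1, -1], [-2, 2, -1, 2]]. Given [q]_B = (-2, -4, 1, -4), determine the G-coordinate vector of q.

(14, -28, 20, -2)

Apply P to get C-coordinates (2, -4, -14, -2), then Q to get G-coordinates.
The result is [q]_G = (14, -28, 20, -2).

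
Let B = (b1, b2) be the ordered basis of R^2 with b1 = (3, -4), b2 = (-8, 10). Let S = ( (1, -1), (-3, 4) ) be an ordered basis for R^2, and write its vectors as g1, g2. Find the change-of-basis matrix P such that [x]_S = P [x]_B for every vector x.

[[0, -2], [-1, 2]]

Take x = bj: its B-coordinates are the j-th standard unit vector, so P e_j — column j of P — equals [bj]_S.
b1 = 0·g1 - g2, giving column 1 = (0, -1); repeating for each j gives P = [[0, -2], [-1, 2]].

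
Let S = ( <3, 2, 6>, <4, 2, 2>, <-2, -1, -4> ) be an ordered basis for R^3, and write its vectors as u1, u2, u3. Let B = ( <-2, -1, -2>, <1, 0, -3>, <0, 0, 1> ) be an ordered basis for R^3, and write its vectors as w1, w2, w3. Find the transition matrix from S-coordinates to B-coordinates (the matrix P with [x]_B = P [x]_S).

Let M have columns uj and N have columns wj. Then for every x, N [x]_B = x = M [x]_S, so P = N^(-1) M.
Since det N = 1, N^(-1) has integer entries; multiplying gives P = [[-2, -2, 1], [-1, 0, 0], [-1, -2, -2]].

[[-2, -2, 1], [-1, 0, 0], [-1, -2, -2]]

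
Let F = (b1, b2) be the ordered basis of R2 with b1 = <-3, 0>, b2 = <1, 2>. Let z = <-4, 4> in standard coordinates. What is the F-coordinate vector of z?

<2, 2>

We seek scalars with c_1 b1 + c_2 b2 = z; equivalently solve M c = z where the columns of M are b1, b2.
System: -3c_1 + c_2 = -4, 0c_1 + 2c_2 = 4; solving gives c_1 = 2, c_2 = 2.
Check: 2b1 + 2b2 = <-4, 4>.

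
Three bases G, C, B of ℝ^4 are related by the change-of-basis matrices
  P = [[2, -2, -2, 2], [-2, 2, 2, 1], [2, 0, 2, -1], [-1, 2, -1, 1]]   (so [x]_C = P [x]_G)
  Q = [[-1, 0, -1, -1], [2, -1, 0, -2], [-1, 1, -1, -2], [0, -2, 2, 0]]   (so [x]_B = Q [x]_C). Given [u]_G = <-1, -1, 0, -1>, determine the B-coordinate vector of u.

Apply P to get C-coordinates <-2, -1, -1, -2>, then Q to get B-coordinates.
The result is [u]_B = <5, 1, 6, 0>.

<5, 1, 6, 0>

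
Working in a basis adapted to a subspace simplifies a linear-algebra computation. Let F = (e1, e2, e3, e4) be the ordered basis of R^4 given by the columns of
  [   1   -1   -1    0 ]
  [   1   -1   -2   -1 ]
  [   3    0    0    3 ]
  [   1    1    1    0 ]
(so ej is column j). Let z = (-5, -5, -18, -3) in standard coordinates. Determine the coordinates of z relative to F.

We seek scalars with c_1 e1 + ... + c_4 e4 = z; equivalently solve M c = z where the columns of M are e1, ..., e4.
Gaussian elimination on [M | z] yields c = (-4, -1, 2, -2).
Check: -4e1 - e2 + 2e3 - 2e4 = (-5, -5, -18, -3).

(-4, -1, 2, -2)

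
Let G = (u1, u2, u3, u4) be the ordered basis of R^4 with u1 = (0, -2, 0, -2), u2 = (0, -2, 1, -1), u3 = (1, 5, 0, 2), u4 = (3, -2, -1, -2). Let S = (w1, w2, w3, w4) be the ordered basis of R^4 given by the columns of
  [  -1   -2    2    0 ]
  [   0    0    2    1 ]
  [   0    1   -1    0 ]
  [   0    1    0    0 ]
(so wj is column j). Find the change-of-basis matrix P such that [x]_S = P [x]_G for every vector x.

Column j of P is [uj]_S, since P maps G-coordinates to S-coordinates.
Expressing u1 in S: u1 = 0·w1 - 2w2 - 2w3 + 2w4, so column 1 of P is (0, -2, -2, 2).
Doing the same for each uj gives P = [[0, -2, -1, -1], [-2, -1, 2, -2], [-2, -2, 2, -1], [2, 2, 1, 0]].

[[0, -2, -1, -1], [-2, -1, 2, -2], [-2, -2, 2, -1], [2, 2, 1, 0]]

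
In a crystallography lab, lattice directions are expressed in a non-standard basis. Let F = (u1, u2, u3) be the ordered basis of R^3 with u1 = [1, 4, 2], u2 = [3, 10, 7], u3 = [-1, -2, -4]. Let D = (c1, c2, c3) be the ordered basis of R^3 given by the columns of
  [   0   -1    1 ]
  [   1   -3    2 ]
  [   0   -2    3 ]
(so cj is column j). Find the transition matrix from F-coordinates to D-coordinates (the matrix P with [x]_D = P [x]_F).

[[1, 2, -1], [-1, -2, -1], [0, 1, -2]]

Column j of P is [uj]_D, since P maps F-coordinates to D-coordinates.
Expressing u1 in D: u1 = c1 - c2 + 0·c3, so column 1 of P is [1, -1, 0].
Doing the same for each uj gives P = [[1, 2, -1], [-1, -2, -1], [0, 1, -2]].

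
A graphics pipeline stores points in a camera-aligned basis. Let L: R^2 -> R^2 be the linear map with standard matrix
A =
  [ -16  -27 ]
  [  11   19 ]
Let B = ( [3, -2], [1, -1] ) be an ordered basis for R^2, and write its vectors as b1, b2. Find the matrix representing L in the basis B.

[[1, 3], [3, 2]]

With P the matrix whose columns are b1, b2, [L]_B = P^(-1) A P.
Column by column: L(b1) = A b1 = [6, -5]; its B-coordinates [1, 3] give column 1.
Continuing for each basis vector yields [L]_B = [[1, 3], [3, 2]].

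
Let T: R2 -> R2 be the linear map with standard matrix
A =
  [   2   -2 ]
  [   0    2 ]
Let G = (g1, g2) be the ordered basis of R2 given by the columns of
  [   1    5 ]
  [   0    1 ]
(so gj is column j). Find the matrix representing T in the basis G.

Let P have columns g1, g2. Then [T]_G = P^(-1) A P.
Here det P = 1, so P^(-1) is integer; computing A P first and then P^(-1)(A P) gives [[2, -2], [0, 2]].

[[2, -2], [0, 2]]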